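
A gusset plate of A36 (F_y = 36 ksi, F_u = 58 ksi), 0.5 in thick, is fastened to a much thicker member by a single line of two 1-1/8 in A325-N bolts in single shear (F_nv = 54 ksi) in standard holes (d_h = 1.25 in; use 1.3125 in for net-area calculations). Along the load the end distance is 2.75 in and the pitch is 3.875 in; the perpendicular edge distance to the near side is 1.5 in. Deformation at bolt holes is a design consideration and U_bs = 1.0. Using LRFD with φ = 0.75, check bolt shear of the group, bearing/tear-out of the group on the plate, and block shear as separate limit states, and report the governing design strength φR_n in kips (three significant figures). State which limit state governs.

72 kips (block shear governs)

Bolt shear: A_b = π·1.125²/4 = 0.994 in²; R_n = 54 × 0.994 × 2 × 1 = 107.4 kips → 0.75 × 107.4 = 80.5 kips.
Bearing: edge l_c = 2.125, r_n = 73.95 kips; interior l_c = 2.625, r_n = 78.3 kips; R_n = 73.95 + 1·78.3 = 152.2 kips → 114 kips.
Block shear: A_gv = 3.312, A_nv = 2.328, A_nt = 0.4219 in²; R_n = min(0.6F_uA_nv, 0.6F_yA_gv) + U_bs·F_u·A_nt = 96.02 kips → 72 kips.
Block shear governs: 72 kips.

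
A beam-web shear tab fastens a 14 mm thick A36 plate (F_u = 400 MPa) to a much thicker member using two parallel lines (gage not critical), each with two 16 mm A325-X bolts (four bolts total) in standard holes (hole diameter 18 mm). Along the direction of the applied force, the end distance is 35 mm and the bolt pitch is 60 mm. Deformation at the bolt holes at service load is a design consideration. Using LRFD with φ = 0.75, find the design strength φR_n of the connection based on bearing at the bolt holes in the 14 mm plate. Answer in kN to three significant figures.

585 kN

Per bolt r_n = 1.2 l_c t F_u ≤ 2.4 d t F_u; upper limit = 2.4 × 16 × 14 × 400 / 1000 = 215 kN.
Edge bolt: l_c = 35 − 18/2 = 26 mm → 1.2 × 26 × 14 × 400 / 1000 = 174.7 → r_n = 174.7 kN.
Interior bolts: l_c = 60 − 18 = 42 mm → 1.2 × 42 × 14 × 400 / 1000 = 282.2 → r_n = 215 kN.
R_n = 2 × 174.7 + 2 × 215 = 779.5 kN.
Design strength φR_n = 0.75 × 779.5 = 585 kN.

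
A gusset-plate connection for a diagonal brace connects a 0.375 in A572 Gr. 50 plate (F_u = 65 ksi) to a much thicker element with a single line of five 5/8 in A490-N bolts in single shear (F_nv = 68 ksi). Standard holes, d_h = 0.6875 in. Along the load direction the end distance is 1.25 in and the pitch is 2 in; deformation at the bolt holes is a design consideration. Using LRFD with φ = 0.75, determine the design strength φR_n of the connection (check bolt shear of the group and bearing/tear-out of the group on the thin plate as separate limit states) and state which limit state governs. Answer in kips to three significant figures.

78.2 kips (bolt shear governs)

Bolt shear: A_b = π·0.625²/4 = 0.3068 in²; R_n = 68 × 0.3068 × 5 × 1 = 104.3 kips → 0.75 × 104.3 = 78.2 kips.
Bearing (1.2 l_c t F_u ≤ 2.4 d t F_u): upper limit = 2.4·0.625·0.375·65 = 36.56 kips.
  Edge l_c = 1.25 − 0.6875/2 = 0.9062 → r_n = 26.51 kips; interior l_c = 2 − 0.6875 = 1.312 → r_n = 36.56 kips.
  R_n,bearing = 1·26.51 + 4·36.56 = 172.8 kips → 0.75 × 172.8 = 130 kips.
Bolt shear governs: 78.2 kips.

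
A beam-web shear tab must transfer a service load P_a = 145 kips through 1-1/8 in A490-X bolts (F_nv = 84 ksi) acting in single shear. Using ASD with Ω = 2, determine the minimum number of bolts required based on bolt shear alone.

A_b = π·1.125²/4 = 0.994 in².
Per-bolt allowable strength R_n/Ω = 84 × 0.994 × 1 / 2 = 41.75 kips.
n ≥ 145 / 41.75 = 3.473 → use 4 bolts.

4 bolts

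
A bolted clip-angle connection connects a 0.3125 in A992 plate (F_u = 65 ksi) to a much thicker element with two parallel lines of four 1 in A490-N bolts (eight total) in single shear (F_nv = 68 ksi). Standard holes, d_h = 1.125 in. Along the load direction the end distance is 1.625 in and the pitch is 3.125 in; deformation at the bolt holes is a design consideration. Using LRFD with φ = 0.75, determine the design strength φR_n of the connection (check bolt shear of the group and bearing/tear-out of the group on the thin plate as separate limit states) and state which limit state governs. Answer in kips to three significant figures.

Bolt shear: A_b = π·1²/4 = 0.7854 in²; R_n = 68 × 0.7854 × 8 × 1 = 427.3 kips → 0.75 × 427.3 = 320 kips.
Bearing (1.2 l_c t F_u ≤ 2.4 d t F_u): upper limit = 2.4·1·0.3125·65 = 48.75 kips.
  Edge l_c = 1.625 − 1.125/2 = 1.062 → r_n = 25.9 kips; interior l_c = 3.125 − 1.125 = 2 → r_n = 48.75 kips.
  R_n,bearing = 2·25.9 + 6·48.75 = 344.3 kips → 0.75 × 344.3 = 258 kips.
Bearing governs: 258 kips.

258 kips (bearing governs)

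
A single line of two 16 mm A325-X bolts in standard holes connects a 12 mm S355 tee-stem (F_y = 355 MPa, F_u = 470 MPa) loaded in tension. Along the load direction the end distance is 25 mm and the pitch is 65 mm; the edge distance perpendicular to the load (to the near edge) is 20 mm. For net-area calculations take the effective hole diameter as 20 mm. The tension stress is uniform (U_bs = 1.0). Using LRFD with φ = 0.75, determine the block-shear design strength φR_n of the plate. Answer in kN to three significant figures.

195 kN

Shear plane L_v = 25 + 1·65 = 90 mm; A_gv = 90 × 12 = 1080 mm².
A_nv = (90 − 1.5·20) × 12 = 720 mm².
A_nt = (20 − 0.5·20) × 12 = 120 mm².
0.6 F_u A_nv = 203 kN; 0.6 F_y A_gv = 230 kN → shear rupture governs the shear term.
R_n = 203 + 1.0 × 470 × 120 / 1000 = 259.4 kN.
Design strength φR_n = 0.75 × 259.4 = 195 kN.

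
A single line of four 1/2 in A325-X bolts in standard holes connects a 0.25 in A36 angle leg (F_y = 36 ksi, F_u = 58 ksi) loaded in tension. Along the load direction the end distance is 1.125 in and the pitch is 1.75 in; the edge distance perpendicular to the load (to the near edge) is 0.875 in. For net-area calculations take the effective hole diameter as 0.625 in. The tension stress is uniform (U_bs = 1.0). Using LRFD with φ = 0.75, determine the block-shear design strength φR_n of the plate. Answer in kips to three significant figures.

31.9 kips

Shear plane L_v = 1.125 + 3·1.75 = 6.375 in; A_gv = 6.375 × 0.25 = 1.594 in².
A_nv = (6.375 − 3.5·0.625) × 0.25 = 1.047 in².
A_nt = (0.875 − 0.5·0.625) × 0.25 = 0.1406 in².
0.6 F_u A_nv = 36.43 kips; 0.6 F_y A_gv = 34.42 kips → shear yielding governs the shear term.
R_n = 34.42 + 1.0 × 58 × 0.1406 = 42.58 kips.
Design strength φR_n = 0.75 × 42.58 = 31.9 kips.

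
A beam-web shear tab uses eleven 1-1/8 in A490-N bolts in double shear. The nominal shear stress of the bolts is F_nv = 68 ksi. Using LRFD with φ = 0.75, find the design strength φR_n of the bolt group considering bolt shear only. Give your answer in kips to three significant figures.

A_b = π × 1.125² / 4 = 0.994 in².
R_n = F_nv · A_b · n · n_s = 68 × 0.994 × 11 × 2 = 1487 kips.
Design strength φR_n = 0.75 × 1487 = 1120 kips.

1120 kips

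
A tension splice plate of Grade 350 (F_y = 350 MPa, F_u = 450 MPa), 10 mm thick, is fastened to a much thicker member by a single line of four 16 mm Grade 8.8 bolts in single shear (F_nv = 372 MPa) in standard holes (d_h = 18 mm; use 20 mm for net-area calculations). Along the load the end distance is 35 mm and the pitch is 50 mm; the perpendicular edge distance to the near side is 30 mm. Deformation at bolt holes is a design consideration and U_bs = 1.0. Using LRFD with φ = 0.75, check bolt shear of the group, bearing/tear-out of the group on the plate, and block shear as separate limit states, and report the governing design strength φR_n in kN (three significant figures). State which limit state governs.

224 kN (bolt shear governs)

Bolt shear: A_b = π·16²/4 = 201.1 mm²; R_n = 372 × 201.1 × 4 × 1 / 1000 = 299.2 kN → 0.75 × 299.2 = 224 kN.
Bearing: edge l_c = 26, r_n = 140.4 kN; interior l_c = 32, r_n = 172.8 kN; R_n = 140.4 + 3·172.8 = 658.8 kN → 494 kN.
Block shear: A_gv = 1850, A_nv = 1150, A_nt = 200 mm²; R_n = min(0.6F_uA_nv, 0.6F_yA_gv) + U_bs·F_u·A_nt = 400.5 kN → 300 kN.
Bolt shear governs: 224 kN.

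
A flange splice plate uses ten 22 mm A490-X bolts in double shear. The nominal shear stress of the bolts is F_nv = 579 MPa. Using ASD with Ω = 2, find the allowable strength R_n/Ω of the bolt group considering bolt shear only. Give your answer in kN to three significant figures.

2200 kN

A_b = π × 22² / 4 = 380.1 mm².
R_n = F_nv · A_b · n · n_s = 579 × 380.1 × 10 × 2 / 1000 = 4402 kN.
Allowable strength R_n/Ω = 4402 / 2 = 2200 kN.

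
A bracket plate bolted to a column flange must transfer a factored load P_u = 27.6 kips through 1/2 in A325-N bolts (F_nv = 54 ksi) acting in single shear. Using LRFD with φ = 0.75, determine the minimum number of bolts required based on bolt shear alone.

4 bolts

A_b = π·0.5²/4 = 0.1963 in².
Per-bolt design strength φR_n = 0.75 × 54 × 0.1963 × 1 = 7.952 kips.
n ≥ 27.6 / 7.952 = 3.471 → use 4 bolts.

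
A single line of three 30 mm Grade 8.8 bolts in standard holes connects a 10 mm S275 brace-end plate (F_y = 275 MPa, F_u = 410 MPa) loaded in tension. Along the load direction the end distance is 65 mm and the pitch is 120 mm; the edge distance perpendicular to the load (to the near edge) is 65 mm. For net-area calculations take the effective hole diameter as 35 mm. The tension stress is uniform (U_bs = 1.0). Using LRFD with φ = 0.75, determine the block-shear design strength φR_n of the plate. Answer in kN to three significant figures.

Shear plane L_v = 65 + 2·120 = 305 mm; A_gv = 305 × 10 = 3050 mm².
A_nv = (305 − 2.5·35) × 10 = 2175 mm².
A_nt = (65 − 0.5·35) × 10 = 475 mm².
0.6 F_u A_nv = 535 kN; 0.6 F_y A_gv = 503.2 kN → shear yielding governs the shear term.
R_n = 503.2 + 1.0 × 410 × 475 / 1000 = 698 kN.
Design strength φR_n = 0.75 × 698 = 524 kN.

524 kN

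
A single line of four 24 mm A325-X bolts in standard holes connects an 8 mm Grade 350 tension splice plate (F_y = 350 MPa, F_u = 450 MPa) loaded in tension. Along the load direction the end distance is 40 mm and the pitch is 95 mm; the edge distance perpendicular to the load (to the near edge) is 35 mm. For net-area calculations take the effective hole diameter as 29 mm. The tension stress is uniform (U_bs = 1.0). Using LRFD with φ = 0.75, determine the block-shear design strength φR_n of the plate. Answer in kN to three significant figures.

417 kN

Shear plane L_v = 40 + 3·95 = 325 mm; A_gv = 325 × 8 = 2600 mm².
A_nv = (325 − 3.5·29) × 8 = 1788 mm².
A_nt = (35 − 0.5·29) × 8 = 164 mm².
0.6 F_u A_nv = 482.8 kN; 0.6 F_y A_gv = 546 kN → shear rupture governs the shear term.
R_n = 482.8 + 1.0 × 450 × 164 / 1000 = 556.6 kN.
Design strength φR_n = 0.75 × 556.6 = 417 kN.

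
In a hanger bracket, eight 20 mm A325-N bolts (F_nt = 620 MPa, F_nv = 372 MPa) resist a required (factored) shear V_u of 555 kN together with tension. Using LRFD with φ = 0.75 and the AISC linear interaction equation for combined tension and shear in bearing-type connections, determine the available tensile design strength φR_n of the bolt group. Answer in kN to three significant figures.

A_b = π·20²/4 = 314.2 mm²; f_rv = 555 × 1000 / (8 × 314.2) = 220.8 MPa.
F'_nt = 1.3 F_nt − (F_nt / φF_nv) f_rv = 1.3·620 − (620/(0.75·372))·220.8 = 315.3 MPa, capped at F_nt → F'_nt = 315.3 MPa.
R_n = F'_nt · A_b · n = 315.3 × 314.2 × 8 / 1000 = 792.4 kN.
Design strength φR_n = 0.75 × 792.4 = 594 kN.

594 kN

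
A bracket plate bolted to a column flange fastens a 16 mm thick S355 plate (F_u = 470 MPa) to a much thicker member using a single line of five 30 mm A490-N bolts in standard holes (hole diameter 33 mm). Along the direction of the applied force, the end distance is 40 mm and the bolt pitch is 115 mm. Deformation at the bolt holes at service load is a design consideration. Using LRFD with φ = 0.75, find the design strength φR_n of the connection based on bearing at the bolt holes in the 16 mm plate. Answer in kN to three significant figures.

Per bolt r_n = 1.2 l_c t F_u ≤ 2.4 d t F_u; upper limit = 2.4 × 30 × 16 × 470 / 1000 = 541.4 kN.
Edge bolt: l_c = 40 − 33/2 = 23.5 mm → 1.2 × 23.5 × 16 × 470 / 1000 = 212.1 → r_n = 212.1 kN.
Interior bolts: l_c = 115 − 33 = 82 mm → 1.2 × 82 × 16 × 470 / 1000 = 740 → r_n = 541.4 kN.
R_n = 1 × 212.1 + 4 × 541.4 = 2378 kN.
Design strength φR_n = 0.75 × 2378 = 1780 kN.

1780 kN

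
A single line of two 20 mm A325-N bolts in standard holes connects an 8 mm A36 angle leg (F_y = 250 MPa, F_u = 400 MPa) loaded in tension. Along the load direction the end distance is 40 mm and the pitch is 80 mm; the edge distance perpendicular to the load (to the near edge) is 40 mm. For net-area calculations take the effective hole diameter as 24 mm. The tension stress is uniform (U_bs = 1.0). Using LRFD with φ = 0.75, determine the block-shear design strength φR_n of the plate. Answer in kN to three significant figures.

Shear plane L_v = 40 + 1·80 = 120 mm; A_gv = 120 × 8 = 960 mm².
A_nv = (120 − 1.5·24) × 8 = 672 mm².
A_nt = (40 − 0.5·24) × 8 = 224 mm².
0.6 F_u A_nv = 161.3 kN; 0.6 F_y A_gv = 144 kN → shear yielding governs the shear term.
R_n = 144 + 1.0 × 400 × 224 / 1000 = 233.6 kN.
Design strength φR_n = 0.75 × 233.6 = 175 kN.

175 kN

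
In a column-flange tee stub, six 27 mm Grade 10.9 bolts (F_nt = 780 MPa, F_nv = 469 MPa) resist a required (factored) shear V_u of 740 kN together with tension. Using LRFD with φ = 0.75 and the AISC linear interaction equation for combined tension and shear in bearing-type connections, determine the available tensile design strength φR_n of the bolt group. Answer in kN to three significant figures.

1380 kN

A_b = π·27²/4 = 572.6 mm²; f_rv = 740 × 1000 / (6 × 572.6) = 215.4 MPa.
F'_nt = 1.3 F_nt − (F_nt / φF_nv) f_rv = 1.3·780 − (780/(0.75·469))·215.4 = 536.3 MPa, capped at F_nt → F'_nt = 536.3 MPa.
R_n = F'_nt · A_b · n = 536.3 × 572.6 × 6 / 1000 = 1842 kN.
Design strength φR_n = 0.75 × 1842 = 1380 kN.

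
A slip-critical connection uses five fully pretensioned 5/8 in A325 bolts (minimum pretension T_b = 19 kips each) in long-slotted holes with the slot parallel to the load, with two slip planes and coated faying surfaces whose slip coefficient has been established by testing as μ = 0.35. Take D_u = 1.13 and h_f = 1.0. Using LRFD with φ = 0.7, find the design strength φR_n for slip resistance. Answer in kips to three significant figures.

52.6 kips

R_n = μ · D_u · h_f · T_b · n_s · n_b = 0.35 × 1.13 × 1.0 × 19 × 2 × 5 = 75.14 kips.
Design strength φR_n = 0.7 × 75.14 = 52.6 kips.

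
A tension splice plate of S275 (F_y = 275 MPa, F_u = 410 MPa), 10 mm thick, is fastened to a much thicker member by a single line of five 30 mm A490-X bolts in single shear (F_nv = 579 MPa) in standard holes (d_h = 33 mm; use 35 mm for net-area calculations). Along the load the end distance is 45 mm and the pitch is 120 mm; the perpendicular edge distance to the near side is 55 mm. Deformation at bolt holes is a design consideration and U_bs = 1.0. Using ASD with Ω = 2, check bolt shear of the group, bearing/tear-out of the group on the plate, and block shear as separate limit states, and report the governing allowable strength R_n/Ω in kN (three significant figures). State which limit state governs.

510 kN (block shear governs)

Bolt shear: A_b = π·30²/4 = 706.9 mm²; R_n = 579 × 706.9 × 5 × 1 / 1000 = 2046 kN → 2046 / 2 = 1020 kN.
Bearing: edge l_c = 28.5, r_n = 140.2 kN; interior l_c = 87, r_n = 295.2 kN; R_n = 140.2 + 4·295.2 = 1321 kN → 661 kN.
Block shear: A_gv = 5250, A_nv = 3675, A_nt = 375 mm²; R_n = min(0.6F_uA_nv, 0.6F_yA_gv) + U_bs·F_u·A_nt = 1020 kN → 510 kN.
Block shear governs: 510 kN.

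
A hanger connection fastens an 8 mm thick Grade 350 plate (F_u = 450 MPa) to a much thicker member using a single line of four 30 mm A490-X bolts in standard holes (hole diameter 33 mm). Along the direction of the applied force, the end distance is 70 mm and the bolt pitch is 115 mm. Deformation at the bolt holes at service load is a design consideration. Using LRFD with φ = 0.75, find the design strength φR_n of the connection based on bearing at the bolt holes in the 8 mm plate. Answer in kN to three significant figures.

757 kN

Per bolt r_n = 1.2 l_c t F_u ≤ 2.4 d t F_u; upper limit = 2.4 × 30 × 8 × 450 / 1000 = 259.2 kN.
Edge bolt: l_c = 70 − 33/2 = 53.5 mm → 1.2 × 53.5 × 8 × 450 / 1000 = 231.1 → r_n = 231.1 kN.
Interior bolts: l_c = 115 − 33 = 82 mm → 1.2 × 82 × 8 × 450 / 1000 = 354.2 → r_n = 259.2 kN.
R_n = 1 × 231.1 + 3 × 259.2 = 1009 kN.
Design strength φR_n = 0.75 × 1009 = 757 kN.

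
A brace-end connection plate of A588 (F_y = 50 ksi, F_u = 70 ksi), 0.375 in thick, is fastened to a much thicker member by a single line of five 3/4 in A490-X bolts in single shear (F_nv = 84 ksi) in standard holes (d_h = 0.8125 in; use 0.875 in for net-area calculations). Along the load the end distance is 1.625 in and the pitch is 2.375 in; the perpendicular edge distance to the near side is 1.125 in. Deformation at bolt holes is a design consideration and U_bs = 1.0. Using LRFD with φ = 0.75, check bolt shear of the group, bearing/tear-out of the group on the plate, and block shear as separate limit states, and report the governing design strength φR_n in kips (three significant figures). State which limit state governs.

Bolt shear: A_b = π·0.75²/4 = 0.4418 in²; R_n = 84 × 0.4418 × 5 × 1 = 185.6 kips → 0.75 × 185.6 = 139 kips.
Bearing: edge l_c = 1.219, r_n = 38.39 kips; interior l_c = 1.562, r_n = 47.25 kips; R_n = 38.39 + 4·47.25 = 227.4 kips → 171 kips.
Block shear: A_gv = 4.172, A_nv = 2.695, A_nt = 0.2578 in²; R_n = min(0.6F_uA_nv, 0.6F_yA_gv) + U_bs·F_u·A_nt = 131.2 kips → 98.4 kips.
Block shear governs: 98.4 kips.

98.4 kips (block shear governs)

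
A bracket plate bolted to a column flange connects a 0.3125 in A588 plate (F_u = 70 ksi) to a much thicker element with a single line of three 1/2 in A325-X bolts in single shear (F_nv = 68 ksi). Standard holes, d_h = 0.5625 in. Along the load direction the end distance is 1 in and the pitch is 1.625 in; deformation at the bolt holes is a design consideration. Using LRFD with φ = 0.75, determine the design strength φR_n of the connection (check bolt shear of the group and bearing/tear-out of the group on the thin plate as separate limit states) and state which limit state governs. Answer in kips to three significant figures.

30 kips (bolt shear governs)

Bolt shear: A_b = π·0.5²/4 = 0.1963 in²; R_n = 68 × 0.1963 × 3 × 1 = 40.06 kips → 0.75 × 40.06 = 30 kips.
Bearing (1.2 l_c t F_u ≤ 2.4 d t F_u): upper limit = 2.4·0.5·0.3125·70 = 26.25 kips.
  Edge l_c = 1 − 0.5625/2 = 0.7188 → r_n = 18.87 kips; interior l_c = 1.625 − 0.5625 = 1.062 → r_n = 26.25 kips.
  R_n,bearing = 1·18.87 + 2·26.25 = 71.37 kips → 0.75 × 71.37 = 53.5 kips.
Bolt shear governs: 30 kips.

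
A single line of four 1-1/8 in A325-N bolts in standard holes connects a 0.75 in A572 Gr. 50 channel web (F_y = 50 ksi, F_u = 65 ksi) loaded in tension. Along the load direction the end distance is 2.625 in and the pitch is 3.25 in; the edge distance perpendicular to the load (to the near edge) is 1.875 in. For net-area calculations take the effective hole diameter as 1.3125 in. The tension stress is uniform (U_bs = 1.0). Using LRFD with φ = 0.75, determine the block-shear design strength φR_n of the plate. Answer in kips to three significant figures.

Shear plane L_v = 2.625 + 3·3.25 = 12.38 in; A_gv = 12.38 × 0.75 = 9.281 in².
A_nv = (12.38 − 3.5·1.3125) × 0.75 = 5.836 in².
A_nt = (1.875 − 0.5·1.3125) × 0.75 = 0.9141 in².
0.6 F_u A_nv = 227.6 kips; 0.6 F_y A_gv = 278.4 kips → shear rupture governs the shear term.
R_n = 227.6 + 1.0 × 65 × 0.9141 = 287 kips.
Design strength φR_n = 0.75 × 287 = 215 kips.

215 kips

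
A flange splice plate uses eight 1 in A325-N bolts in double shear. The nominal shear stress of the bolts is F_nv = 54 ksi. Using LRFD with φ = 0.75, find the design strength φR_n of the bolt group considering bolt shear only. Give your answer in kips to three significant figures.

A_b = π × 1² / 4 = 0.7854 in².
R_n = F_nv · A_b · n · n_s = 54 × 0.7854 × 8 × 2 = 678.6 kips.
Design strength φR_n = 0.75 × 678.6 = 509 kips.

509 kips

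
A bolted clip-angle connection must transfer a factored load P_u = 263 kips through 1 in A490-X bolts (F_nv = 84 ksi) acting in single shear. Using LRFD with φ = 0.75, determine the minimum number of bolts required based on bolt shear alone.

A_b = π·1²/4 = 0.7854 in².
Per-bolt design strength φR_n = 0.75 × 84 × 0.7854 × 1 = 49.48 kips.
n ≥ 263 / 49.48 = 5.315 → use 6 bolts.

6 bolts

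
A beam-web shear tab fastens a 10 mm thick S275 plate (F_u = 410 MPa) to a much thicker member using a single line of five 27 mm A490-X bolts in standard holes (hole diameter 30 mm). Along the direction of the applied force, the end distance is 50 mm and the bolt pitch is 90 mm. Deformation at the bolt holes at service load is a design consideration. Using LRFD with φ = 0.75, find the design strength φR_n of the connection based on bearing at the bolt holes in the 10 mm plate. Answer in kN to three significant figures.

Per bolt r_n = 1.2 l_c t F_u ≤ 2.4 d t F_u; upper limit = 2.4 × 27 × 10 × 410 / 1000 = 265.7 kN.
Edge bolt: l_c = 50 − 30/2 = 35 mm → 1.2 × 35 × 10 × 410 / 1000 = 172.2 → r_n = 172.2 kN.
Interior bolts: l_c = 90 − 30 = 60 mm → 1.2 × 60 × 10 × 410 / 1000 = 295.2 → r_n = 265.7 kN.
R_n = 1 × 172.2 + 4 × 265.7 = 1235 kN.
Design strength φR_n = 0.75 × 1235 = 926 kN.

926 kN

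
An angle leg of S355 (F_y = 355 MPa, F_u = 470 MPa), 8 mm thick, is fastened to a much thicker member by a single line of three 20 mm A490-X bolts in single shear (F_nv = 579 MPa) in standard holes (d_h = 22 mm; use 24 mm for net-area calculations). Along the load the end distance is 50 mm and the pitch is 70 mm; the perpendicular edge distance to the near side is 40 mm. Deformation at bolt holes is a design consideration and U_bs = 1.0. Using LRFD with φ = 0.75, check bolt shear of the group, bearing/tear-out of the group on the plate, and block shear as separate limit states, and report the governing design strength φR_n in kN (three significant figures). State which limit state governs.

Bolt shear: A_b = π·20²/4 = 314.2 mm²; R_n = 579 × 314.2 × 3 × 1 / 1000 = 545.7 kN → 0.75 × 545.7 = 409 kN.
Bearing: edge l_c = 39, r_n = 176 kN; interior l_c = 48, r_n = 180.5 kN; R_n = 176 + 2·180.5 = 536.9 kN → 403 kN.
Block shear: A_gv = 1520, A_nv = 1040, A_nt = 224 mm²; R_n = min(0.6F_uA_nv, 0.6F_yA_gv) + U_bs·F_u·A_nt = 398.6 kN → 299 kN.
Block shear governs: 299 kN.

299 kN (block shear governs)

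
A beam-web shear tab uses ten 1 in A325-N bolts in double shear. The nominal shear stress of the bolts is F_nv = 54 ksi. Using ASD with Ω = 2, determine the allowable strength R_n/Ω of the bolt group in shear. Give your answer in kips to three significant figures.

A_b = π × 1² / 4 = 0.7854 in².
R_n = F_nv · A_b · n · n_s = 54 × 0.7854 × 10 × 2 = 848.2 kips.
Allowable strength R_n/Ω = 848.2 / 2 = 424 kips.

424 kips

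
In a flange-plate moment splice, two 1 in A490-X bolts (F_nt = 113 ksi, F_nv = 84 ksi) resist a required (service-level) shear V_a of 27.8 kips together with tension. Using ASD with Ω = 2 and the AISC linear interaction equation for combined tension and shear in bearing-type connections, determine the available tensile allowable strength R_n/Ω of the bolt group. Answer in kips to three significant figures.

A_b = π·1²/4 = 0.7854 in²; f_rv = 27.8 / (2 × 0.7854) = 17.7 ksi.
F'_nt = 1.3 F_nt − (Ω F_nt / F_nv) f_rv = 1.3·113 − (2·113/84)·17.7 = 99.28 ksi, capped at F_nt → F'_nt = 99.28 ksi.
R_n = F'_nt · A_b · n = 99.28 × 0.7854 × 2 = 156 kips.
Allowable strength R_n/Ω = 156 / 2 = 78 kips.

78 kips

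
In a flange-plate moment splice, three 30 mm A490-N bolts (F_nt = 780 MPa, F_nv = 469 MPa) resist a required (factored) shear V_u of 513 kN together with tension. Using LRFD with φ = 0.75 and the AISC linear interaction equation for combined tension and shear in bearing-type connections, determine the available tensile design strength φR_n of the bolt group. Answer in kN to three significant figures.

760 kN

A_b = π·30²/4 = 706.9 mm²; f_rv = 513 × 1000 / (3 × 706.9) = 241.9 MPa.
F'_nt = 1.3 F_nt − (F_nt / φF_nv) f_rv = 1.3·780 − (780/(0.75·469))·241.9 = 477.6 MPa, capped at F_nt → F'_nt = 477.6 MPa.
R_n = F'_nt · A_b · n = 477.6 × 706.9 × 3 / 1000 = 1013 kN.
Design strength φR_n = 0.75 × 1013 = 760 kN.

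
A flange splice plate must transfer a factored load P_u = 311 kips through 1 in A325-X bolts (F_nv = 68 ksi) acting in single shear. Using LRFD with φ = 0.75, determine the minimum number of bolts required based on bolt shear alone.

A_b = π·1²/4 = 0.7854 in².
Per-bolt design strength φR_n = 0.75 × 68 × 0.7854 × 1 = 40.06 kips.
n ≥ 311 / 40.06 = 7.764 → use 8 bolts.

8 bolts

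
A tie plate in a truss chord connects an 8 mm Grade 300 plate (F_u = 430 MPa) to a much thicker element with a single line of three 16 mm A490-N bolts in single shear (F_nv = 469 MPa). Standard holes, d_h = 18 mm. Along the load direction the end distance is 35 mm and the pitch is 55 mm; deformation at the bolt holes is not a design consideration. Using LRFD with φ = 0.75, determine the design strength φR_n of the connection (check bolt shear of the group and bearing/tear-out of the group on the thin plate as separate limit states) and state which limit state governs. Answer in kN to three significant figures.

Bolt shear: A_b = π·16²/4 = 201.1 mm²; R_n = 469 × 201.1 × 3 × 1 / 1000 = 282.9 kN → 0.75 × 282.9 = 212 kN.
Bearing (1.5 l_c t F_u ≤ 3.0 d t F_u): upper limit = 3.0·16·8·430 / 1000 = 165.1 kN.
  Edge l_c = 35 − 18/2 = 26 → r_n = 134.2 kN; interior l_c = 55 − 18 = 37 → r_n = 165.1 kN.
  R_n,bearing = 1·134.2 + 2·165.1 = 464.4 kN → 0.75 × 464.4 = 348 kN.
Bolt shear governs: 212 kN.

212 kN (bolt shear governs)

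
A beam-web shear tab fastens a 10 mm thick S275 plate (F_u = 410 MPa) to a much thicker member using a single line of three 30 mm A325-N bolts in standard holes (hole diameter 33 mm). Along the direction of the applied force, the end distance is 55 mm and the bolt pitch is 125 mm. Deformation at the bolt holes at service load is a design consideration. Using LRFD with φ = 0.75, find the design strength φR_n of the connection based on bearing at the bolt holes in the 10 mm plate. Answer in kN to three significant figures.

Per bolt r_n = 1.2 l_c t F_u ≤ 2.4 d t F_u; upper limit = 2.4 × 30 × 10 × 410 / 1000 = 295.2 kN.
Edge bolt: l_c = 55 − 33/2 = 38.5 mm → 1.2 × 38.5 × 10 × 410 / 1000 = 189.4 → r_n = 189.4 kN.
Interior bolts: l_c = 125 − 33 = 92 mm → 1.2 × 92 × 10 × 410 / 1000 = 452.6 → r_n = 295.2 kN.
R_n = 1 × 189.4 + 2 × 295.2 = 779.8 kN.
Design strength φR_n = 0.75 × 779.8 = 585 kN.

585 kN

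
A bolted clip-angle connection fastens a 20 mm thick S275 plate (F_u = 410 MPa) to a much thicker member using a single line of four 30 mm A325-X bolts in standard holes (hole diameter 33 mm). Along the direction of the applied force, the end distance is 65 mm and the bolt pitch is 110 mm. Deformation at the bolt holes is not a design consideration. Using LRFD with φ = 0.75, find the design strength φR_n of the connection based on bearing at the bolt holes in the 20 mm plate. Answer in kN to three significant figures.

Per bolt r_n = 1.5 l_c t F_u ≤ 3.0 d t F_u; upper limit = 3.0 × 30 × 20 × 410 / 1000 = 738 kN.
Edge bolt: l_c = 65 − 33/2 = 48.5 mm → 1.5 × 48.5 × 20 × 410 / 1000 = 596.6 → r_n = 596.6 kN.
Interior bolts: l_c = 110 − 33 = 77 mm → 1.5 × 77 × 20 × 410 / 1000 = 947.1 → r_n = 738 kN.
R_n = 1 × 596.6 + 3 × 738 = 2811 kN.
Design strength φR_n = 0.75 × 2811 = 2110 kN.

2110 kN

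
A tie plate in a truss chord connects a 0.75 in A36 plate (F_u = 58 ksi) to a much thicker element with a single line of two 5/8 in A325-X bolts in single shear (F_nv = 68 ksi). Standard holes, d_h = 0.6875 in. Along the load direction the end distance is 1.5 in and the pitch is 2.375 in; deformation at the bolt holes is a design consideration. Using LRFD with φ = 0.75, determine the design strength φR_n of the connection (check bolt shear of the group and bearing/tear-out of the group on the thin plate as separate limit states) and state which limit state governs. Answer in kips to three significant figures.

Bolt shear: A_b = π·0.625²/4 = 0.3068 in²; R_n = 68 × 0.3068 × 2 × 1 = 41.72 kips → 0.75 × 41.72 = 31.3 kips.
Bearing (1.2 l_c t F_u ≤ 2.4 d t F_u): upper limit = 2.4·0.625·0.75·58 = 65.25 kips.
  Edge l_c = 1.5 − 0.6875/2 = 1.156 → r_n = 60.36 kips; interior l_c = 2.375 − 0.6875 = 1.688 → r_n = 65.25 kips.
  R_n,bearing = 1·60.36 + 1·65.25 = 125.6 kips → 0.75 × 125.6 = 94.2 kips.
Bolt shear governs: 31.3 kips.

31.3 kips (bolt shear governs)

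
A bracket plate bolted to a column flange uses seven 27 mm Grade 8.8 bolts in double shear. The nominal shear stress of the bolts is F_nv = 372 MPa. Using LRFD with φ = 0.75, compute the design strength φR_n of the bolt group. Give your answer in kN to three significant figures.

A_b = π × 27² / 4 = 572.6 mm².
R_n = F_nv · A_b · n · n_s = 372 × 572.6 × 7 × 2 / 1000 = 2982 kN.
Design strength φR_n = 0.75 × 2982 = 2240 kN.

2240 kN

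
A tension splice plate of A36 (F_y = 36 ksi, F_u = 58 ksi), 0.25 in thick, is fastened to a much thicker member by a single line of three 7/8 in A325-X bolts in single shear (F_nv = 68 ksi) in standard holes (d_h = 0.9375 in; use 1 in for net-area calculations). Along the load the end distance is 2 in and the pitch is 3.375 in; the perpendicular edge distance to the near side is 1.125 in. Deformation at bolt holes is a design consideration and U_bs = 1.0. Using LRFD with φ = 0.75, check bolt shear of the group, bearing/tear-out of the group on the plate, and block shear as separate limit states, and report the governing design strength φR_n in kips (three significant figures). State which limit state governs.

42.2 kips (block shear governs)

Bolt shear: A_b = π·0.875²/4 = 0.6013 in²; R_n = 68 × 0.6013 × 3 × 1 = 122.7 kips → 0.75 × 122.7 = 92 kips.
Bearing: edge l_c = 1.531, r_n = 26.64 kips; interior l_c = 2.438, r_n = 30.45 kips; R_n = 26.64 + 2·30.45 = 87.54 kips → 65.7 kips.
Block shear: A_gv = 2.188, A_nv = 1.562, A_nt = 0.1562 in²; R_n = min(0.6F_uA_nv, 0.6F_yA_gv) + U_bs·F_u·A_nt = 56.31 kips → 42.2 kips.
Block shear governs: 42.2 kips.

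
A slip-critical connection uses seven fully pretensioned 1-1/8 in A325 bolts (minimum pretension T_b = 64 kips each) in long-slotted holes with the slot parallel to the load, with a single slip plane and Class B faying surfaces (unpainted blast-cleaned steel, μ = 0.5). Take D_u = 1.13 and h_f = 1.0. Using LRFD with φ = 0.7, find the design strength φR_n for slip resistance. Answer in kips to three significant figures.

R_n = μ · D_u · h_f · T_b · n_s · n_b = 0.5 × 1.13 × 1.0 × 64 × 1 × 7 = 253.1 kips.
Design strength φR_n = 0.7 × 253.1 = 177 kips.

177 kips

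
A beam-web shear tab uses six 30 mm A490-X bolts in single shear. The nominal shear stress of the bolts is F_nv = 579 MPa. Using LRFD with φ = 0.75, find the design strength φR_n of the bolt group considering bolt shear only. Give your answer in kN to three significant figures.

A_b = π × 30² / 4 = 706.9 mm².
R_n = F_nv · A_b · n · n_s = 579 × 706.9 × 6 × 1 / 1000 = 2456 kN.
Design strength φR_n = 0.75 × 2456 = 1840 kN.

1840 kN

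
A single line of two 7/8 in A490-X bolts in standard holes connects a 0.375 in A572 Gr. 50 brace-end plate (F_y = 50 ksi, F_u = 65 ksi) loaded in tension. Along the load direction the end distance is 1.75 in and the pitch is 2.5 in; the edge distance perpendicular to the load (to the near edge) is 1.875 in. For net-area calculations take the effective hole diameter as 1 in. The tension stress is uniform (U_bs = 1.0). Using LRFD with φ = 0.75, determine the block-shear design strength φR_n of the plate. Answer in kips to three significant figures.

Shear plane L_v = 1.75 + 1·2.5 = 4.25 in; A_gv = 4.25 × 0.375 = 1.594 in².
A_nv = (4.25 − 1.5·1) × 0.375 = 1.031 in².
A_nt = (1.875 − 0.5·1) × 0.375 = 0.5156 in².
0.6 F_u A_nv = 40.22 kips; 0.6 F_y A_gv = 47.81 kips → shear rupture governs the shear term.
R_n = 40.22 + 1.0 × 65 × 0.5156 = 73.73 kips.
Design strength φR_n = 0.75 × 73.73 = 55.3 kips.

55.3 kips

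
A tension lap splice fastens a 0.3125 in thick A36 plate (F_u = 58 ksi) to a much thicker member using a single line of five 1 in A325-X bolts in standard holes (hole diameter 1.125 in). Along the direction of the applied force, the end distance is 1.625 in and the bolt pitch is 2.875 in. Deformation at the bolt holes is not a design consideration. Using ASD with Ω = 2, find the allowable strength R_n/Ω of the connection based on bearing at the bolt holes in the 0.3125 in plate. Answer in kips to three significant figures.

110 kips

Per bolt r_n = 1.5 l_c t F_u ≤ 3.0 d t F_u; upper limit = 3.0 × 1 × 0.3125 × 58 = 54.38 kips.
Edge bolt: l_c = 1.625 − 1.125/2 = 1.062 in → 1.5 × 1.062 × 0.3125 × 58 = 28.89 → r_n = 28.89 kips.
Interior bolts: l_c = 2.875 − 1.125 = 1.75 in → 1.5 × 1.75 × 0.3125 × 58 = 47.58 → r_n = 47.58 kips.
R_n = 1 × 28.89 + 4 × 47.58 = 219.2 kips.
Allowable strength R_n/Ω = 219.2 / 2 = 110 kips.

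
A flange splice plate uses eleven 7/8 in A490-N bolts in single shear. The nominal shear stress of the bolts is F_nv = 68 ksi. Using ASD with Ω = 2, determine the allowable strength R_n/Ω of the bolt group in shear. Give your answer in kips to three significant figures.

A_b = π × 0.875² / 4 = 0.6013 in².
R_n = F_nv · A_b · n · n_s = 68 × 0.6013 × 11 × 1 = 449.8 kips.
Allowable strength R_n/Ω = 449.8 / 2 = 225 kips.

225 kips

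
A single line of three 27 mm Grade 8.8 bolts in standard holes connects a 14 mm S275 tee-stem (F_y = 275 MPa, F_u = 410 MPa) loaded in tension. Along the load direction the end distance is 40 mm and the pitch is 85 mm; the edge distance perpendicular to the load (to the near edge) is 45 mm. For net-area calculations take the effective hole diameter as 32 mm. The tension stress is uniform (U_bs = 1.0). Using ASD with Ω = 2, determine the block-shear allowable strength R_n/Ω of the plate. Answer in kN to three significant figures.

307 kN

Shear plane L_v = 40 + 2·85 = 210 mm; A_gv = 210 × 14 = 2940 mm².
A_nv = (210 − 2.5·32) × 14 = 1820 mm².
A_nt = (45 − 0.5·32) × 14 = 406 mm².
0.6 F_u A_nv = 447.7 kN; 0.6 F_y A_gv = 485.1 kN → shear rupture governs the shear term.
R_n = 447.7 + 1.0 × 410 × 406 / 1000 = 614.2 kN.
Allowable strength R_n/Ω = 614.2 / 2 = 307 kN.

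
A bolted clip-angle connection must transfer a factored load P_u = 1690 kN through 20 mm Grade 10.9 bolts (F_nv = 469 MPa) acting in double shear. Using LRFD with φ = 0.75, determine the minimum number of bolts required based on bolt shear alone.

8 bolts

A_b = π·20²/4 = 314.2 mm².
Per-bolt design strength φR_n = 0.75 × 469 × 314.2 × 2 / 1000 = 221 kN.
n ≥ 1690 / 221 = 7.647 → use 8 bolts.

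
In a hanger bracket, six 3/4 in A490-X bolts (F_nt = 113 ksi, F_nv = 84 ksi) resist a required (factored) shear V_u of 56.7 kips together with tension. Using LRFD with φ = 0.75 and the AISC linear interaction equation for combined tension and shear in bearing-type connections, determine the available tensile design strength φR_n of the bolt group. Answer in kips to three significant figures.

216 kips

A_b = π·0.75²/4 = 0.4418 in²; f_rv = 56.7 / (6 × 0.4418) = 21.39 ksi.
F'_nt = 1.3 F_nt − (F_nt / φF_nv) f_rv = 1.3·113 − (113/(0.75·84))·21.39 = 108.5 ksi, capped at F_nt → F'_nt = 108.5 ksi.
R_n = F'_nt · A_b · n = 108.5 × 0.4418 × 6 = 287.7 kips.
Design strength φR_n = 0.75 × 287.7 = 216 kips.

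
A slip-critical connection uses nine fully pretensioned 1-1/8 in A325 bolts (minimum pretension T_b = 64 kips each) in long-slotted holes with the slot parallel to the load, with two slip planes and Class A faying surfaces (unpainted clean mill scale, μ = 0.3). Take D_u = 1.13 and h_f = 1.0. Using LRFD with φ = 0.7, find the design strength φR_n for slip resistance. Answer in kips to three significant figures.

R_n = μ · D_u · h_f · T_b · n_s · n_b = 0.3 × 1.13 × 1.0 × 64 × 2 × 9 = 390.5 kips.
Design strength φR_n = 0.7 × 390.5 = 273 kips.

273 kips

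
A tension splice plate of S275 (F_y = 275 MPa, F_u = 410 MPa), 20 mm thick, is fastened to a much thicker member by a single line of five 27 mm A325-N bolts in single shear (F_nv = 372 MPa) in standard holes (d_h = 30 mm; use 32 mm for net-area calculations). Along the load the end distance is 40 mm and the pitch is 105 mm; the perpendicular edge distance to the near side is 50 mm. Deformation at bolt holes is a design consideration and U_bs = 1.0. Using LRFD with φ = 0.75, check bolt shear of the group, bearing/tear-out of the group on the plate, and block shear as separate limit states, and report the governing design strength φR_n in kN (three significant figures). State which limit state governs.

799 kN (bolt shear governs)

Bolt shear: A_b = π·27²/4 = 572.6 mm²; R_n = 372 × 572.6 × 5 × 1 / 1000 = 1065 kN → 0.75 × 1065 = 799 kN.
Bearing: edge l_c = 25, r_n = 246 kN; interior l_c = 75, r_n = 531.4 kN; R_n = 246 + 4·531.4 = 2371 kN → 1780 kN.
Block shear: A_gv = 9200, A_nv = 6320, A_nt = 680 mm²; R_n = min(0.6F_uA_nv, 0.6F_yA_gv) + U_bs·F_u·A_nt = 1797 kN → 1350 kN.
Bolt shear governs: 799 kN.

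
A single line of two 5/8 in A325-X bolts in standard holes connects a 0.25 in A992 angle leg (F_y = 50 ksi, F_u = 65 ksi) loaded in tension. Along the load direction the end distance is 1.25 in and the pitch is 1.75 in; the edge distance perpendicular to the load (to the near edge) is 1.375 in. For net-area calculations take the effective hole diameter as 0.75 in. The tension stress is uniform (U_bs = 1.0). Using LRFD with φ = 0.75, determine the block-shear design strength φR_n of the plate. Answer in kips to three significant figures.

25.9 kips

Shear plane L_v = 1.25 + 1·1.75 = 3 in; A_gv = 3 × 0.25 = 0.75 in².
A_nv = (3 − 1.5·0.75) × 0.25 = 0.4688 in².
A_nt = (1.375 − 0.5·0.75) × 0.25 = 0.25 in².
0.6 F_u A_nv = 18.28 kips; 0.6 F_y A_gv = 22.5 kips → shear rupture governs the shear term.
R_n = 18.28 + 1.0 × 65 × 0.25 = 34.53 kips.
Design strength φR_n = 0.75 × 34.53 = 25.9 kips.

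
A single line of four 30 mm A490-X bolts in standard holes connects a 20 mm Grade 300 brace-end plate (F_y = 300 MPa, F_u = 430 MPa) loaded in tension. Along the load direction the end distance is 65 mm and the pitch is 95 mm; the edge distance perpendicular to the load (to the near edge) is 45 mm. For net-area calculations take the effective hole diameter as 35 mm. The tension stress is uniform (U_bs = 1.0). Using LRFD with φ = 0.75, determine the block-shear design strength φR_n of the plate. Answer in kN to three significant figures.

1060 kN

Shear plane L_v = 65 + 3·95 = 350 mm; A_gv = 350 × 20 = 7000 mm².
A_nv = (350 − 3.5·35) × 20 = 4550 mm².
A_nt = (45 − 0.5·35) × 20 = 550 mm².
0.6 F_u A_nv = 1174 kN; 0.6 F_y A_gv = 1260 kN → shear rupture governs the shear term.
R_n = 1174 + 1.0 × 430 × 550 / 1000 = 1410 kN.
Design strength φR_n = 0.75 × 1410 = 1060 kN.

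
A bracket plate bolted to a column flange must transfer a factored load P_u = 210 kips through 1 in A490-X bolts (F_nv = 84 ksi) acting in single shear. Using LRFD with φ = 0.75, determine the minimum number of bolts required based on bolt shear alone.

A_b = π·1²/4 = 0.7854 in².
Per-bolt design strength φR_n = 0.75 × 84 × 0.7854 × 1 = 49.48 kips.
n ≥ 210 / 49.48 = 4.244 → use 5 bolts.

5 bolts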